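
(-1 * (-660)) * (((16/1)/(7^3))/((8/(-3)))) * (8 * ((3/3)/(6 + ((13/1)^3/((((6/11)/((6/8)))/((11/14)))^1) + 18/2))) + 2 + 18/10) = -4029143976/91758331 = -43.91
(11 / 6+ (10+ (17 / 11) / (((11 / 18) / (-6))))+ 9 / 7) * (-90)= 156615 / 847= 184.91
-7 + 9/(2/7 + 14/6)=-196/55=-3.56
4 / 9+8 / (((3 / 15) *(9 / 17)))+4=80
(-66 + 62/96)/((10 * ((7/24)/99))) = -310563/140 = -2218.31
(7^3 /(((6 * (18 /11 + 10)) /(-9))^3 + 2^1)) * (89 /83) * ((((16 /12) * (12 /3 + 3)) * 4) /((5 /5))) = -20478244248 /693271693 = -29.54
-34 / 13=-2.62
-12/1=-12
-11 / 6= -1.83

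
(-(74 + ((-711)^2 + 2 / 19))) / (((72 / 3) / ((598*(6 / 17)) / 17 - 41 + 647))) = -286143066609 / 21964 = -13027821.28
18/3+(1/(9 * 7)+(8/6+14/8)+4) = 3301/252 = 13.10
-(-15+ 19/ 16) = 221/ 16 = 13.81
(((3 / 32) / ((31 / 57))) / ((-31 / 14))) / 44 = -1197 / 676544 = -0.00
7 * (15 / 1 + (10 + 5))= 210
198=198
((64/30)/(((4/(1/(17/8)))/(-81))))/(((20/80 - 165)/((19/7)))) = 131328/392105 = 0.33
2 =2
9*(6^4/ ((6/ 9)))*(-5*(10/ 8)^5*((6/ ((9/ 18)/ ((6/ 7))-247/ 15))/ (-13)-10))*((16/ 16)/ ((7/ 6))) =6331877578125/ 2775136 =2281645.86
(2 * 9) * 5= 90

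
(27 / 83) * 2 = 54 / 83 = 0.65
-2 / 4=-1 / 2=-0.50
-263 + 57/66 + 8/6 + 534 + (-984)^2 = 63922927/66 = 968529.20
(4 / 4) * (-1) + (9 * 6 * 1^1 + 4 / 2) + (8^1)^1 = 63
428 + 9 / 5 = 2149 / 5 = 429.80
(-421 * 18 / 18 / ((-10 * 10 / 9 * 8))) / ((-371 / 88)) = -41679 / 37100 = -1.12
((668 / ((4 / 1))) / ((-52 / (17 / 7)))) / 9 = -2839 / 3276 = -0.87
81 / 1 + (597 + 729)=1407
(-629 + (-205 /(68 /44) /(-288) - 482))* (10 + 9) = -103306819 /4896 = -21100.25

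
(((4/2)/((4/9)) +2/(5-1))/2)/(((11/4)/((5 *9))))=450/11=40.91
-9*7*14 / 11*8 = -7056 / 11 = -641.45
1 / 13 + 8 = 8.08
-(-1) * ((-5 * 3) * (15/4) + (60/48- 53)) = -108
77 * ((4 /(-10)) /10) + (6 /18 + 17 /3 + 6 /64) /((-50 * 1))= -5123 /1600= -3.20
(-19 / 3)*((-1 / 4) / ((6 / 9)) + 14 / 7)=-247 / 24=-10.29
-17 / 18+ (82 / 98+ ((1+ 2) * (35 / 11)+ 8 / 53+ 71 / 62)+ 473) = 3855452141 / 7970193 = 483.73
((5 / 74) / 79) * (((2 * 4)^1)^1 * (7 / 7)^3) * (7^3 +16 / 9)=62060 / 26307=2.36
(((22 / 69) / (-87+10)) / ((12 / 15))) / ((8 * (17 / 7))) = -5 / 18768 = -0.00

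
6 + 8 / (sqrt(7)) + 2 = 8 * sqrt(7) / 7 + 8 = 11.02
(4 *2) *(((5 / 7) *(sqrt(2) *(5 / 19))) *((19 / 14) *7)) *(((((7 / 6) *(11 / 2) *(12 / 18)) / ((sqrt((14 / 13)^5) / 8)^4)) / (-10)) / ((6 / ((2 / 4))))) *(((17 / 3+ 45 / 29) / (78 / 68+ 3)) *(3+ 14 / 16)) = -627345056640192605 *sqrt(2) / 93558344746041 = -9482.85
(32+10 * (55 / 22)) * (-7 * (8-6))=-798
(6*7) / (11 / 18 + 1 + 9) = 756 / 191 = 3.96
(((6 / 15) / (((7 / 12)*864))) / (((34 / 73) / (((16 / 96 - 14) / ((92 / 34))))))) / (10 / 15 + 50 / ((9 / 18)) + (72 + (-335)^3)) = 6059 / 26148215126880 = 0.00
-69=-69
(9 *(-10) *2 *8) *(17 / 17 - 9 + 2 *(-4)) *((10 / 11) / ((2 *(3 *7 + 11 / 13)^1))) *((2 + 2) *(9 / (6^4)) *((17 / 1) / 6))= 88400 / 2343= 37.73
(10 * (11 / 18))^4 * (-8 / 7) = -73205000 / 45927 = -1593.94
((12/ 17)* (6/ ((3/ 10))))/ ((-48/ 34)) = -10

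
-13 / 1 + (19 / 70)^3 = -12.98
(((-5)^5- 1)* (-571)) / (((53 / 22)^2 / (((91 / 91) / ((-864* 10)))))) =-35996411 / 1011240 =-35.60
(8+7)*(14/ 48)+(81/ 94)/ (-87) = 47597/ 10904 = 4.37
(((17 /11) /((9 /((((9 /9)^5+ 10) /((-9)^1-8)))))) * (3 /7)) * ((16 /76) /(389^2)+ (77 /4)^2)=-17046462035 /966033264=-17.65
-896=-896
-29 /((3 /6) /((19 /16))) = -551 /8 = -68.88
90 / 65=18 / 13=1.38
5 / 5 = 1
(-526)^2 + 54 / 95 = 26284274 / 95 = 276676.57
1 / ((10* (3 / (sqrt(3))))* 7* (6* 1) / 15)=sqrt(3) / 84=0.02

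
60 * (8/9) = 160/3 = 53.33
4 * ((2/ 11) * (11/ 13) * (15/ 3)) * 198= 7920/ 13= 609.23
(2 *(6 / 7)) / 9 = 4 / 21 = 0.19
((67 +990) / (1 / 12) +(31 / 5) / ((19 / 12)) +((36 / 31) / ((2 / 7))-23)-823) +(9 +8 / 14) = 244402199 / 20615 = 11855.55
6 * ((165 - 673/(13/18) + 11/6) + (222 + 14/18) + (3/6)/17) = -2156894/663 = -3253.23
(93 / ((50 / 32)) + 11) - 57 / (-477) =280792 / 3975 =70.64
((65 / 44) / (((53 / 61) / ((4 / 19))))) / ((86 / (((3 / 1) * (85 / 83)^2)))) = 85941375 / 6562612958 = 0.01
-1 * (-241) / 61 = 241 / 61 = 3.95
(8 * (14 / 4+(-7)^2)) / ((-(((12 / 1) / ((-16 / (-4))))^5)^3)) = -140 / 4782969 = -0.00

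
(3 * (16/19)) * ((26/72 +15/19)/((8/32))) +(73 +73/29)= 2736938/31407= 87.14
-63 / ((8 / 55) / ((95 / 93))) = -109725 / 248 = -442.44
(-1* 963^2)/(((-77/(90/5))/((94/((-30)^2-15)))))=523036116/22715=23026.02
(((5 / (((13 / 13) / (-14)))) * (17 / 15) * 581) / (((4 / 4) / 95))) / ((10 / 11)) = -14450051 / 3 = -4816683.67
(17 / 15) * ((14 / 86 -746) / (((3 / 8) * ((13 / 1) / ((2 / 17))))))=-39472 / 1935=-20.40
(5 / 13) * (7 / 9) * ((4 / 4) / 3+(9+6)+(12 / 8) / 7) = 3265 / 702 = 4.65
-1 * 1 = -1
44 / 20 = 11 / 5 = 2.20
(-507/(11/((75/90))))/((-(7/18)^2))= 136890/539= 253.97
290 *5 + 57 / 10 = 14557 / 10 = 1455.70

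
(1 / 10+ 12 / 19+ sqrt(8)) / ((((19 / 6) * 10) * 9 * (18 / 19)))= 139 / 51300+ sqrt(2) / 135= 0.01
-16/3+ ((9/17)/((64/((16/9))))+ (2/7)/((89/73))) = -646171/127092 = -5.08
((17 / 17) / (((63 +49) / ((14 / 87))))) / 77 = 1 / 53592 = 0.00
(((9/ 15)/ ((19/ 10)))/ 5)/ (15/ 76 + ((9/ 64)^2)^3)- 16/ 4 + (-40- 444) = -209465177626248/ 429513558565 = -487.68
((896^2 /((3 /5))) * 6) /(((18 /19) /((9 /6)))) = 38133760 /3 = 12711253.33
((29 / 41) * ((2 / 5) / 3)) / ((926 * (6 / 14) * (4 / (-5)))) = -203 / 683388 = -0.00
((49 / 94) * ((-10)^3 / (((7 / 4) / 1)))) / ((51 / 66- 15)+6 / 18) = 132000 / 6157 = 21.44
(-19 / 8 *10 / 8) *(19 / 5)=-361 / 32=-11.28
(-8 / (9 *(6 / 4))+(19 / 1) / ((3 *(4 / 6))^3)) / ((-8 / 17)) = -6545 / 1728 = -3.79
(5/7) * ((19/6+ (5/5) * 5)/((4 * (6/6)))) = 35/24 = 1.46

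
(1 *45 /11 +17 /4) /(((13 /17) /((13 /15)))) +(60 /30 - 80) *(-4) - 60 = 172559 /660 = 261.45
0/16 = 0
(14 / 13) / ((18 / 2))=14 / 117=0.12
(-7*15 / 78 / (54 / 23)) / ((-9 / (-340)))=-68425 / 3159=-21.66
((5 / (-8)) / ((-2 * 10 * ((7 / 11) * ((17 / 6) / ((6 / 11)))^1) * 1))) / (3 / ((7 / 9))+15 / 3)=0.00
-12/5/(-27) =4/45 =0.09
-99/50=-1.98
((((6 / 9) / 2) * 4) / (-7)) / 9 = -4 / 189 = -0.02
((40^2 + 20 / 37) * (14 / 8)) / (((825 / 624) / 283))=1220074128 / 2035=599545.03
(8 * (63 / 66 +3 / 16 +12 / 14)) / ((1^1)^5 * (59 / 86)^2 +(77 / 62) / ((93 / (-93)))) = -94117798 / 4538765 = -20.74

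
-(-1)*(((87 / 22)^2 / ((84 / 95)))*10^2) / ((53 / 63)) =53929125 / 25652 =2102.34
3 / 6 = 1 / 2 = 0.50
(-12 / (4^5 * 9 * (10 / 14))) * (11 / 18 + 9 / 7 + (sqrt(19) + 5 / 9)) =-0.01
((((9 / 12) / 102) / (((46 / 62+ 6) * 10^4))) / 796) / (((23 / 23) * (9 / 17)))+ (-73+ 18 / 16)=-8609336999969 / 119782080000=-71.87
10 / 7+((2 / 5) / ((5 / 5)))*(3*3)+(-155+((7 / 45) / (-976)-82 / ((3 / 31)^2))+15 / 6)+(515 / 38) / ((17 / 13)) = -58872752317 / 6620208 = -8892.89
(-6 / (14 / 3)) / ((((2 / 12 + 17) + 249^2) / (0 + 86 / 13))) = -4644 / 33861919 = -0.00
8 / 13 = 0.62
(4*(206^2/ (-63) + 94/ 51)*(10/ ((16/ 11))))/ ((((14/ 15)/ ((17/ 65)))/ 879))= -5796871685/ 1274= -4550134.76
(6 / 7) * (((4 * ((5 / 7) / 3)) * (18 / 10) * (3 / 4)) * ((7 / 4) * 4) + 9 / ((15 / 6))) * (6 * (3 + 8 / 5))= 7452 / 25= 298.08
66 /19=3.47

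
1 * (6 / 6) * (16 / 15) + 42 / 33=386 / 165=2.34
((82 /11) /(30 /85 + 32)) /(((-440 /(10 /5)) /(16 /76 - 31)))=81549 /2528900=0.03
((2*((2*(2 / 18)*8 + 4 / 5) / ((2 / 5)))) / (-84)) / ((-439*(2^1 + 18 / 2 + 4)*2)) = 29 / 2489130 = 0.00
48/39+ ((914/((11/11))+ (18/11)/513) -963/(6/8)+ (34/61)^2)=-11175203896/30329871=-368.46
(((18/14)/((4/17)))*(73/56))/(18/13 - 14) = -145197/257152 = -0.56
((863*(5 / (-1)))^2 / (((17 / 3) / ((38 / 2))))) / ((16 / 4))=1061295825 / 68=15607291.54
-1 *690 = -690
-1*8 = -8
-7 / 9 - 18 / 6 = -34 / 9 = -3.78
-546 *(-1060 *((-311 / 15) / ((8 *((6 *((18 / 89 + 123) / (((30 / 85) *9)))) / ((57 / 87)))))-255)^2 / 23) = 4888012571939994143952669 / 2987145853847000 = 1636348812.91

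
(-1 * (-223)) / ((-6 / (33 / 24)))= -51.10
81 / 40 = 2.02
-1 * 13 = -13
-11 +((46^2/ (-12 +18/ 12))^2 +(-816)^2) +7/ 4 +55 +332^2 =1440725119/ 1764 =816737.60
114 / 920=57 / 460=0.12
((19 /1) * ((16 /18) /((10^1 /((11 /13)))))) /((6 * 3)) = 418 /5265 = 0.08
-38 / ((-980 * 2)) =19 / 980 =0.02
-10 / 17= -0.59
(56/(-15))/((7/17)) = -136/15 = -9.07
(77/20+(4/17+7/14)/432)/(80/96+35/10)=282869/318240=0.89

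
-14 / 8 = -7 / 4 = -1.75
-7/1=-7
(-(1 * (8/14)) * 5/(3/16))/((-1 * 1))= 320/21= 15.24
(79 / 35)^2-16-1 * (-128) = 143441 / 1225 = 117.09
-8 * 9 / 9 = -8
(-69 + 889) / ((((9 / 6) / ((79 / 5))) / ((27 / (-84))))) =-2776.29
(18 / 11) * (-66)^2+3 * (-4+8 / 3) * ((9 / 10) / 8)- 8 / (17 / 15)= 2420967 / 340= 7120.49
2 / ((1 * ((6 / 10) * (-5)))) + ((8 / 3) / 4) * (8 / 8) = 0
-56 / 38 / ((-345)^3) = 28 / 780208875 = 0.00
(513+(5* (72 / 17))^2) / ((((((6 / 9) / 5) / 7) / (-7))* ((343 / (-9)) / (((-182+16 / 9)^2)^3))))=317672247067288353.60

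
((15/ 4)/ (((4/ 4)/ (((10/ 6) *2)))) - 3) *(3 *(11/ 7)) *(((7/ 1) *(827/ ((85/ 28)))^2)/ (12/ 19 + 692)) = 57033523239/ 1697875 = 33591.12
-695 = -695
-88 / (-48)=11 / 6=1.83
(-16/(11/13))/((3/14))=-88.24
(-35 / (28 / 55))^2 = 4726.56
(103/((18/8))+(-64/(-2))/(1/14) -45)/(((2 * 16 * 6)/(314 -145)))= 682591/1728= 395.02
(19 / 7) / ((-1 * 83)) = -19 / 581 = -0.03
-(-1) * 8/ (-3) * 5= -40/ 3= -13.33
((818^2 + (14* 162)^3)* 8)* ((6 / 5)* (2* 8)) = 8960149982208 / 5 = 1792029996441.60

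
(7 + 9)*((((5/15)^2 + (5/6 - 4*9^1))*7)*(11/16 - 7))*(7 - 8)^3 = -446117/18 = -24784.28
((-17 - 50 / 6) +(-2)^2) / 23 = -64 / 69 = -0.93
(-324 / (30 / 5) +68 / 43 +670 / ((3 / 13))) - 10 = 366478 / 129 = 2840.91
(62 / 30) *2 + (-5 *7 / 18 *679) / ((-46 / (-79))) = -9370063 / 4140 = -2263.30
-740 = -740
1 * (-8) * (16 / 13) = -128 / 13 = -9.85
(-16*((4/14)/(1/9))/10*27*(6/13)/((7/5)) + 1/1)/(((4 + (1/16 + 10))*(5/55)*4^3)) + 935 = 535785899/573300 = 934.56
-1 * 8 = -8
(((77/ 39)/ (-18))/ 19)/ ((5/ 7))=-539/ 66690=-0.01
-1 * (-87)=87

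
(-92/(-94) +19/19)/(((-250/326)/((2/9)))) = -10106/17625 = -0.57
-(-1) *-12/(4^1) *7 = -21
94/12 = 47/6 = 7.83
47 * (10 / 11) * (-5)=-2350 / 11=-213.64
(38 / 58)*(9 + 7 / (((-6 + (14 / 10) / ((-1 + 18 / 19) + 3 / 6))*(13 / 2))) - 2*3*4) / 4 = -2.52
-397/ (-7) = 397/ 7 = 56.71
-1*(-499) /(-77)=-499 /77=-6.48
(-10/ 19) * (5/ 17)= -50/ 323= -0.15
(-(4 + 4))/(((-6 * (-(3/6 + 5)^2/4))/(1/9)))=-64/3267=-0.02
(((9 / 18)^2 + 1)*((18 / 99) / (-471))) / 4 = -5 / 41448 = -0.00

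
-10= -10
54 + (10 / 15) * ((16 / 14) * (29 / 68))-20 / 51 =6418 / 119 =53.93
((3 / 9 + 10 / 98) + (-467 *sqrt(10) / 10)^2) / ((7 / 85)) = 545015291 / 2058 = 264827.64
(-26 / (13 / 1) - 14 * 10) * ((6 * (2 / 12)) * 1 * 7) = -994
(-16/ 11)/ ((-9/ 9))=16/ 11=1.45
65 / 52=5 / 4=1.25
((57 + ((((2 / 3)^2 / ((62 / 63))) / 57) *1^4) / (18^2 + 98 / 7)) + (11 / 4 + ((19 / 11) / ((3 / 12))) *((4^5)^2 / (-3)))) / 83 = -29094.49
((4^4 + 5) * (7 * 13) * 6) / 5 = 142506 / 5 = 28501.20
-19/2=-9.50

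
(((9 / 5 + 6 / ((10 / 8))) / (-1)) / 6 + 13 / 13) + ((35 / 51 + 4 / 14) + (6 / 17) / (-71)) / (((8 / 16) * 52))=-103478 / 1647555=-0.06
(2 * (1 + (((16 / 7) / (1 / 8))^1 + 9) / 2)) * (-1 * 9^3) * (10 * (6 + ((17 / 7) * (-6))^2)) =-46611154.81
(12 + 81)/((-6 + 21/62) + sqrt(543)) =674622/654697 + 119164 * sqrt(543)/654697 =5.27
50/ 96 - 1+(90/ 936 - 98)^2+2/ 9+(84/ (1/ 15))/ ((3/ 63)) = 219297209/ 6084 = 36044.91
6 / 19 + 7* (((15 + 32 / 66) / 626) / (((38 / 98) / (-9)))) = -484503 / 130834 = -3.70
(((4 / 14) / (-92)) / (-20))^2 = 1 / 41473600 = 0.00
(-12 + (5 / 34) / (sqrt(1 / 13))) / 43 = -0.27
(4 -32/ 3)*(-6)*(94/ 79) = 3760/ 79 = 47.59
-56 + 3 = -53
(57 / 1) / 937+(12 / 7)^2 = 137721 / 45913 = 3.00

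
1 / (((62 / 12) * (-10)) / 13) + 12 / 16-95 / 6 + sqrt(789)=-28523 / 1860 + sqrt(789)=12.75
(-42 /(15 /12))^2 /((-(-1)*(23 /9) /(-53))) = -13462848 /575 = -23413.65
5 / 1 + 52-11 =46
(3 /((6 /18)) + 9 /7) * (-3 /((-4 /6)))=324 /7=46.29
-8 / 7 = -1.14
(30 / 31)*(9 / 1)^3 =21870 / 31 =705.48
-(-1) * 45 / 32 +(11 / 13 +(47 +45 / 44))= 230059 / 4576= 50.28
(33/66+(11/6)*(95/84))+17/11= 22835/5544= 4.12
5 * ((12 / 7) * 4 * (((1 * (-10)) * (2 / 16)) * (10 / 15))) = -200 / 7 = -28.57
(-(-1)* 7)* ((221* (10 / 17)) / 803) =910 / 803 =1.13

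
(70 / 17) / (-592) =-35 / 5032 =-0.01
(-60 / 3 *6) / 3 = -40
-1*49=-49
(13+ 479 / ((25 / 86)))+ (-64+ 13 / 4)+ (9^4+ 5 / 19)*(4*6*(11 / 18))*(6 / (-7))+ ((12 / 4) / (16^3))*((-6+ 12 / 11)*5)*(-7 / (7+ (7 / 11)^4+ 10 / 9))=-600583157370316083 / 7425201459200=-80884.43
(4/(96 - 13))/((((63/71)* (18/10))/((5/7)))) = 7100/329427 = 0.02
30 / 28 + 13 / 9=317 / 126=2.52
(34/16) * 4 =17/2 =8.50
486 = 486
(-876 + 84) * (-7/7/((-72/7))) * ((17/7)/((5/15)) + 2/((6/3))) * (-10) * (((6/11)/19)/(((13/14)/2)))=97440/247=394.49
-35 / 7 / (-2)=5 / 2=2.50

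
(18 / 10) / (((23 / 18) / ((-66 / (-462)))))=0.20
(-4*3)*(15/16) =-45/4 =-11.25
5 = 5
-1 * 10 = -10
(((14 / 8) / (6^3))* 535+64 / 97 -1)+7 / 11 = 4268939 / 921888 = 4.63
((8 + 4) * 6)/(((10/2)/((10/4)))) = 36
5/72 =0.07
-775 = -775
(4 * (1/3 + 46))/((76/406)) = 56434/57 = 990.07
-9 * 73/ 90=-73/ 10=-7.30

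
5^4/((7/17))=10625/7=1517.86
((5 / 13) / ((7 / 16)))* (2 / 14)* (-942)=-118.30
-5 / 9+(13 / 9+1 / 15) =43 / 45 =0.96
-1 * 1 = -1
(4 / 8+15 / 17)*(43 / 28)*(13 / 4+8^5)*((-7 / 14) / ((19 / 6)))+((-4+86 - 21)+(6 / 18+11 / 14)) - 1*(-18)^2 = -2441147897 / 217056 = -11246.63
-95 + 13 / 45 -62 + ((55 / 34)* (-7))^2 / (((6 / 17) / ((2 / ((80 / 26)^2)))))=-15660289 / 195840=-79.96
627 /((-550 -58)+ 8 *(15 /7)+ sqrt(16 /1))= -4389 /4108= -1.07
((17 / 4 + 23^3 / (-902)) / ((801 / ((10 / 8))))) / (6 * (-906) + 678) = 83335 / 27501316128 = 0.00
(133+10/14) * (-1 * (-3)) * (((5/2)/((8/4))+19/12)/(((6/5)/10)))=66300/7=9471.43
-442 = -442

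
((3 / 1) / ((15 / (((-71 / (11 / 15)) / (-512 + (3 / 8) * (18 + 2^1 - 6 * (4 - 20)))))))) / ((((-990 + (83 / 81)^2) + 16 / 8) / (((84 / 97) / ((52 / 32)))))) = -1878230592 / 84161323236133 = -0.00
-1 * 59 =-59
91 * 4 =364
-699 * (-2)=1398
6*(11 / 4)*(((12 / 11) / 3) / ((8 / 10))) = 15 / 2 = 7.50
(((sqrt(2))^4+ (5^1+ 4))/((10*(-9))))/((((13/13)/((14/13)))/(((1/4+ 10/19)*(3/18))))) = -0.02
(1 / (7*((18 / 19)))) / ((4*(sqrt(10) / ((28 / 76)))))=0.00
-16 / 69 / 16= -1 / 69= -0.01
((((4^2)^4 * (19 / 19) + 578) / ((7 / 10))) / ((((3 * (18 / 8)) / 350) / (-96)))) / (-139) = 470144000 / 139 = 3382330.94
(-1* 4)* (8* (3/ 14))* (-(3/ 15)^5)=48/ 21875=0.00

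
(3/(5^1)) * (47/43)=141/215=0.66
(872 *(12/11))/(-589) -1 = -16943/6479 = -2.62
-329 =-329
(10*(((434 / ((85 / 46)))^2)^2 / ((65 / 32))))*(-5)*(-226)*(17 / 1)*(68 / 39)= 9190489627453212983296 / 18315375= 501790961279974.50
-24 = -24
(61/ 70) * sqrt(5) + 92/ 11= 61 * sqrt(5)/ 70 + 92/ 11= 10.31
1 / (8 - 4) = 1 / 4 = 0.25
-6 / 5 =-1.20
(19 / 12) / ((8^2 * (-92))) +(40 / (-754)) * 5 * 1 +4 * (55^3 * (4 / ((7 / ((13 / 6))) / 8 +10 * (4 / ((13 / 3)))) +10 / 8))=1643206178528193 / 1482810368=1108170.14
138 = 138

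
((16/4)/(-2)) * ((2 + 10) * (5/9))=-40/3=-13.33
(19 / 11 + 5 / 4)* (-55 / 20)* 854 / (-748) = 55937 / 5984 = 9.35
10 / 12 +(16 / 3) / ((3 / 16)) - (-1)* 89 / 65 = 35857 / 1170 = 30.65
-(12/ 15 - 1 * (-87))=-439/ 5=-87.80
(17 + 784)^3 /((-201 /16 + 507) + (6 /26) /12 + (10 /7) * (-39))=748271015856 /638809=1171353.28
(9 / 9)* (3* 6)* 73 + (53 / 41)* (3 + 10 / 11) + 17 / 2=1197453 / 902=1327.55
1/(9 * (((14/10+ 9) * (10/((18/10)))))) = 1/520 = 0.00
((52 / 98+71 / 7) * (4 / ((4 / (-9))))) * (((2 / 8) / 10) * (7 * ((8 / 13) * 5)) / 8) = -6.47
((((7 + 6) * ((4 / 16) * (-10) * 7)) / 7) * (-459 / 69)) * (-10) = -49725 / 23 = -2161.96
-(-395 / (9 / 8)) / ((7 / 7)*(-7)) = -3160 / 63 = -50.16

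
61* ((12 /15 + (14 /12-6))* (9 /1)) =-22143 /10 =-2214.30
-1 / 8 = -0.12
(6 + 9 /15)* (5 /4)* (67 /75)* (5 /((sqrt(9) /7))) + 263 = 20939 /60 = 348.98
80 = 80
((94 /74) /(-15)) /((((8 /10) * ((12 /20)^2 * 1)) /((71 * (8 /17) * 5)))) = -834250 /16983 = -49.12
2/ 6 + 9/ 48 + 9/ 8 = 79/ 48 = 1.65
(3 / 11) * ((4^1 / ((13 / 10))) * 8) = 960 / 143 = 6.71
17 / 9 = 1.89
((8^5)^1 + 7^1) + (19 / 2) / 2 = 131119 / 4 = 32779.75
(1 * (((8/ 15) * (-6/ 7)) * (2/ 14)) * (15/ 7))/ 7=-48/ 2401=-0.02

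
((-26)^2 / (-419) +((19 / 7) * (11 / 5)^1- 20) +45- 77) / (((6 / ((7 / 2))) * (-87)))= 698669 / 2187180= 0.32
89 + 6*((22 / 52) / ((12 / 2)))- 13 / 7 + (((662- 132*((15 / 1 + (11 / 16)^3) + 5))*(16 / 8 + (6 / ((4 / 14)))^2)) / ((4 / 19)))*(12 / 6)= -1585030572577 / 186368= -8504842.96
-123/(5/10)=-246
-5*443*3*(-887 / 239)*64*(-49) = -18483944640 / 239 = -77338680.50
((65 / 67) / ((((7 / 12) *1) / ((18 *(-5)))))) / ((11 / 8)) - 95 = -1051705 / 5159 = -203.86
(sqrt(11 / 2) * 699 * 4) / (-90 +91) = 1398 * sqrt(22) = 6557.20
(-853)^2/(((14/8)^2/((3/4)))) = 8731308/49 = 178189.96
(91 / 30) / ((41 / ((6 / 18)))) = 91 / 3690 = 0.02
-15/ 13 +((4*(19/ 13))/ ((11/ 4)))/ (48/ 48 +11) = -419/ 429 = -0.98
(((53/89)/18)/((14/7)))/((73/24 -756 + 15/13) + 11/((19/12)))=-26182/1178941971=-0.00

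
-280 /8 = -35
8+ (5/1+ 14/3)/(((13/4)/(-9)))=-244/13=-18.77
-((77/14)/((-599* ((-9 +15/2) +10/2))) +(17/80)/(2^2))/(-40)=67761/53670400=0.00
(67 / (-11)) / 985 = -67 / 10835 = -0.01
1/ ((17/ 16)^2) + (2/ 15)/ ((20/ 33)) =15979/ 14450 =1.11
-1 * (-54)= 54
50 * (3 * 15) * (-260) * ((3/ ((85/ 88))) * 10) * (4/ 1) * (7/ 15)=-576576000/ 17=-33916235.29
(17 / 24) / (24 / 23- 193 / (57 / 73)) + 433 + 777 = 3123525291 / 2581432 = 1210.00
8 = 8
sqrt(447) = 21.14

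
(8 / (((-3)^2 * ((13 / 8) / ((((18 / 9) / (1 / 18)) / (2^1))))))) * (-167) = -21376 / 13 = -1644.31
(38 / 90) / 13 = 19 / 585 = 0.03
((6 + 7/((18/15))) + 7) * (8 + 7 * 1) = 565/2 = 282.50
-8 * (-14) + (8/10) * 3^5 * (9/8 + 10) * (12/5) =132562/25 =5302.48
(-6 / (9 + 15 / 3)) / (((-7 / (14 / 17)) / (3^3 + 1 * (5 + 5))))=222 / 119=1.87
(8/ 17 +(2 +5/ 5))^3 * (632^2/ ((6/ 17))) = 41016650848/ 867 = 47308709.17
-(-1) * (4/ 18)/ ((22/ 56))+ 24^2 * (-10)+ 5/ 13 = -7411897/ 1287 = -5759.05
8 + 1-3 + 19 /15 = 7.27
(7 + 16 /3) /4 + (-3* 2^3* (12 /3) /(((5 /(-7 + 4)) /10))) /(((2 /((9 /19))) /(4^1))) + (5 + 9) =128311 /228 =562.77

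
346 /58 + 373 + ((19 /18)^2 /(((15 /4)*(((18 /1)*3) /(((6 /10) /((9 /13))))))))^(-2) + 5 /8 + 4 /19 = 226644524818873 /5109625768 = 44356.38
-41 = -41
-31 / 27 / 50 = -31 / 1350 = -0.02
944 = 944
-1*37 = -37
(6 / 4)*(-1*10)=-15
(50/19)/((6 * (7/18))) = 150/133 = 1.13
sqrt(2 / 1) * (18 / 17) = 18 * sqrt(2) / 17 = 1.50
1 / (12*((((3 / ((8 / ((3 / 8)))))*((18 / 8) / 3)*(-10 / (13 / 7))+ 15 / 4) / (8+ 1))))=416 / 1765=0.24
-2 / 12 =-1 / 6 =-0.17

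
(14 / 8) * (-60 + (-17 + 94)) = 119 / 4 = 29.75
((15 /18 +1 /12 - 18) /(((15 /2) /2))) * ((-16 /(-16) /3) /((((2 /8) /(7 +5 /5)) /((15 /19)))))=-6560 /171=-38.36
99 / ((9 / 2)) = 22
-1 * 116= -116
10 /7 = 1.43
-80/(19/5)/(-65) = 80/247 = 0.32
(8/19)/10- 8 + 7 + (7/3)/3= -154/855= -0.18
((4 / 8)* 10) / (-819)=-5 / 819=-0.01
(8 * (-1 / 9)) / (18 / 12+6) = -16 / 135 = -0.12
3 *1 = 3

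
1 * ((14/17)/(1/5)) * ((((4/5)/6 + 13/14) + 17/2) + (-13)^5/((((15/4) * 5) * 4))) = -1729354/85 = -20345.34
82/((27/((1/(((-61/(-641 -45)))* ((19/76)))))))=136.62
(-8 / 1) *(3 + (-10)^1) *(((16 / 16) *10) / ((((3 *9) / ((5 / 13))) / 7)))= 19600 / 351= 55.84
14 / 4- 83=-159 / 2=-79.50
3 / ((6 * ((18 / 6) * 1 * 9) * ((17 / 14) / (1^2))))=7 / 459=0.02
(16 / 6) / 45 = 8 / 135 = 0.06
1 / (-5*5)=-1 / 25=-0.04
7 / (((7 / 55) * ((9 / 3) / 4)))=220 / 3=73.33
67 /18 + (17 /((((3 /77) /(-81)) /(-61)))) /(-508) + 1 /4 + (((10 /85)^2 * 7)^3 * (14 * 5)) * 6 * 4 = -233870843358077 /55178482734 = -4238.44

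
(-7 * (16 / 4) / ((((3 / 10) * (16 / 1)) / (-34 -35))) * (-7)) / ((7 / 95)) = -76475 / 2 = -38237.50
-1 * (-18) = 18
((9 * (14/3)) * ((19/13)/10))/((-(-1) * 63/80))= 304/39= 7.79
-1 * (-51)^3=132651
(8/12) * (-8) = -16/3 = -5.33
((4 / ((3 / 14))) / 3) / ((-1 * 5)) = -56 / 45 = -1.24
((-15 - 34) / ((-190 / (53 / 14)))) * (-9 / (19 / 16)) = -13356 / 1805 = -7.40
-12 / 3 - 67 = -71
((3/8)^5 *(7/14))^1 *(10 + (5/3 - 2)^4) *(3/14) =7299/917504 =0.01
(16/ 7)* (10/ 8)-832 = -5804/ 7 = -829.14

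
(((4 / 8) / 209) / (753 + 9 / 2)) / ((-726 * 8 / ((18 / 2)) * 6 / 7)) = -7 / 1226010720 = -0.00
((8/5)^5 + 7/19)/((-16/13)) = -8378071/950000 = -8.82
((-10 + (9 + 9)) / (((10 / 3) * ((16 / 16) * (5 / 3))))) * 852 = 30672 / 25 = 1226.88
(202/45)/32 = 101/720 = 0.14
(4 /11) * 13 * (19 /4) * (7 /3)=1729 /33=52.39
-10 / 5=-2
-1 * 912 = -912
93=93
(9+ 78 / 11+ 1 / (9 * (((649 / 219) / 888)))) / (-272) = -32051 / 176528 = -0.18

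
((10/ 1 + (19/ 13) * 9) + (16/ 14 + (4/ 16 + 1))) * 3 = 27897/ 364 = 76.64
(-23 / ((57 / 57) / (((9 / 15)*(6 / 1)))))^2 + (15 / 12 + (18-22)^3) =679309 / 100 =6793.09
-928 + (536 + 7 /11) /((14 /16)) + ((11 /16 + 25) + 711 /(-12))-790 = -1402341 /1232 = -1138.26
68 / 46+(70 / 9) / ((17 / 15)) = 9784 / 1173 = 8.34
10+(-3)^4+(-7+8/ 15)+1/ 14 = 17767/ 210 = 84.60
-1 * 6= -6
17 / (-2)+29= 41 / 2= 20.50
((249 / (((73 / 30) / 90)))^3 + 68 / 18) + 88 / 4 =2734839495693251944 / 3501153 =781125388034.53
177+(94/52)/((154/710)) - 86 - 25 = 74.33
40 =40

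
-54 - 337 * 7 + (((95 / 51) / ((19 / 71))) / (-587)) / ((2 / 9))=-48159719 / 19958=-2413.05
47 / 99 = 0.47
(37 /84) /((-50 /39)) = -481 /1400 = -0.34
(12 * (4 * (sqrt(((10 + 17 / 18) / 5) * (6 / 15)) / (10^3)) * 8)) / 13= 16 * sqrt(197) / 8125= 0.03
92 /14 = 46 /7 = 6.57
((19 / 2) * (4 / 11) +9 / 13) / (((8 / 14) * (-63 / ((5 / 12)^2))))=-14825 / 741312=-0.02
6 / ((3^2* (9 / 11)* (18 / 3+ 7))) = 22 / 351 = 0.06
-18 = -18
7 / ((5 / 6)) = 42 / 5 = 8.40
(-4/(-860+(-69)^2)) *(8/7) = -0.00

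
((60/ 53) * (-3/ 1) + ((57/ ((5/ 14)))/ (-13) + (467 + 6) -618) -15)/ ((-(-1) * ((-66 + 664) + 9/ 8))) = -4841552/ 16511885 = -0.29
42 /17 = 2.47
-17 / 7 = -2.43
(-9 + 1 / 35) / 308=-157 / 5390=-0.03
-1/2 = -0.50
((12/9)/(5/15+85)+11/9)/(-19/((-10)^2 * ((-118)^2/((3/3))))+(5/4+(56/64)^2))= 62048825/101035341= 0.61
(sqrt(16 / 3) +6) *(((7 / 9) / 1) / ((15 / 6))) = 2.59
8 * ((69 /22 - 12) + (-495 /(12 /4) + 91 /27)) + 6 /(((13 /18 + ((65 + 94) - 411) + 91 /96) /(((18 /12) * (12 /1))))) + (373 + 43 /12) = -987.79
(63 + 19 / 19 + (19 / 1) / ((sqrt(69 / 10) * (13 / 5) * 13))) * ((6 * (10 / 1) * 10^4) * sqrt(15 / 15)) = 19000000 * sqrt(690) / 3887 + 38400000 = 38528399.58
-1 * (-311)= 311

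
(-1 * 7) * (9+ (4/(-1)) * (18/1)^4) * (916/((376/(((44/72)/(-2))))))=-822667615/376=-2187945.78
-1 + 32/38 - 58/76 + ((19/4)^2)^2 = 508.15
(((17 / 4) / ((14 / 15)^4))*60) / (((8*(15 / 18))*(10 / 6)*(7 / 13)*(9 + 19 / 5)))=302079375 / 68841472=4.39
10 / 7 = 1.43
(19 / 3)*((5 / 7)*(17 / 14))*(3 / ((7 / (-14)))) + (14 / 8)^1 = -6117 / 196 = -31.21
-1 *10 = -10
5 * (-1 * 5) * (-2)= 50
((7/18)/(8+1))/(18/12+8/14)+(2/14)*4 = 9739/16443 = 0.59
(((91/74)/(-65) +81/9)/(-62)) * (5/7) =-3323/32116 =-0.10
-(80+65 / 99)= -7985 / 99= -80.66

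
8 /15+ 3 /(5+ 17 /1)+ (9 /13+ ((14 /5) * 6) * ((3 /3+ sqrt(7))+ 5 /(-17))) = 192839 /14586+ 84 * sqrt(7) /5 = 57.67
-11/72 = -0.15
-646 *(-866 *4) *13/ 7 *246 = 7156305312/ 7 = 1022329330.29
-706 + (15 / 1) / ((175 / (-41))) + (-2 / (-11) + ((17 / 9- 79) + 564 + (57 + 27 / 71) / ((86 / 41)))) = -2063765246 / 10578645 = -195.09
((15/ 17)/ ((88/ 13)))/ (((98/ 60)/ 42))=8775/ 2618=3.35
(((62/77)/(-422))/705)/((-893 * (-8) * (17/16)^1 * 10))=-31/869426117175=-0.00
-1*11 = -11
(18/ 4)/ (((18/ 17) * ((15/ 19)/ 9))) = 969/ 20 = 48.45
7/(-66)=-7/66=-0.11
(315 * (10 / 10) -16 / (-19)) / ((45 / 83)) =498083 / 855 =582.55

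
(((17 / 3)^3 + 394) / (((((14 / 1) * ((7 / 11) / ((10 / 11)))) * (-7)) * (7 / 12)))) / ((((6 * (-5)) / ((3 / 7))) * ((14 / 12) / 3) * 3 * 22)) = 31102 / 3882417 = 0.01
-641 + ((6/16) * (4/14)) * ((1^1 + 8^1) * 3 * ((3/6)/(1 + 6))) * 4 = -62737/98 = -640.17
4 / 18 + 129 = 1163 / 9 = 129.22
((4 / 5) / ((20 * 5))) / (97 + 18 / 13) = 13 / 159875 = 0.00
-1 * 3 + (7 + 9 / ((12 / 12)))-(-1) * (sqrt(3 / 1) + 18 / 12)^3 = 39 * sqrt(3) / 4 + 239 / 8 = 46.76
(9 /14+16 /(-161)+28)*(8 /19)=5252 /437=12.02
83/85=0.98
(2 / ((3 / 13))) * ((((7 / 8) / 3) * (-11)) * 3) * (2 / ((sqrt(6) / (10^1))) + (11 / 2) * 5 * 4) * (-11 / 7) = 7865 * sqrt(6) / 18 + 86515 / 6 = 15489.46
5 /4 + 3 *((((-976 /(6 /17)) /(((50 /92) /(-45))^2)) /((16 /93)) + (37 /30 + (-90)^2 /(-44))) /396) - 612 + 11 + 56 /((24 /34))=-181939266461 /217800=-835350.17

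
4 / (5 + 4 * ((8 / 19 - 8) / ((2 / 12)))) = -76 / 3361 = -0.02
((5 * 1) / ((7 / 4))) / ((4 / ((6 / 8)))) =0.54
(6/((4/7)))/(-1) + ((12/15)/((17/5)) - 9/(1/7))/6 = -1069/51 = -20.96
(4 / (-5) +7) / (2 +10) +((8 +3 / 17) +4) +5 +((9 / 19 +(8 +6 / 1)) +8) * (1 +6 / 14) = 965093 / 19380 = 49.80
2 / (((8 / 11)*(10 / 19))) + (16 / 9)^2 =27169 / 3240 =8.39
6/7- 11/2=-65/14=-4.64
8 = 8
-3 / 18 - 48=-289 / 6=-48.17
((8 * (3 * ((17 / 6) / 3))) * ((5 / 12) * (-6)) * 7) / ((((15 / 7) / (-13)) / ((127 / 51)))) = 161798 / 27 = 5992.52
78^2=6084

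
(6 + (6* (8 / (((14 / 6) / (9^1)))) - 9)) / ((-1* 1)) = -1275 / 7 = -182.14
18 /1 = 18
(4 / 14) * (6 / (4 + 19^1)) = 12 / 161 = 0.07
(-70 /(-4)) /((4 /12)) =52.50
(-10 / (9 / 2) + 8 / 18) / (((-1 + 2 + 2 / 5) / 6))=-160 / 21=-7.62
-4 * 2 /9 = -8 /9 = -0.89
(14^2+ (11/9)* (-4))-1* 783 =-591.89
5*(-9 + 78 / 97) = -3975 / 97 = -40.98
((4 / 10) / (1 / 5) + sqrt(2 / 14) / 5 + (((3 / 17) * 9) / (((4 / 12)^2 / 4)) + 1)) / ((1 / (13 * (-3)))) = -39897 / 17-39 * sqrt(7) / 35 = -2349.83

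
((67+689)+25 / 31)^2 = 550418521 / 961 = 572756.01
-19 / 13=-1.46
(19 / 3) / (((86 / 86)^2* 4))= 1.58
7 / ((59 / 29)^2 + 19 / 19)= 5887 / 4322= 1.36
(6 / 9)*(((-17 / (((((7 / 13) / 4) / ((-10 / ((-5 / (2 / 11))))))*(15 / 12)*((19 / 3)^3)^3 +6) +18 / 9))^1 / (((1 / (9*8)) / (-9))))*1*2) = 240534448128 / 124234894654963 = 0.00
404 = 404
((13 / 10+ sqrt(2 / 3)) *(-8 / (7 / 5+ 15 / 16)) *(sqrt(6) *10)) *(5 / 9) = -41600 *sqrt(6) / 1683 - 64000 / 1683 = -98.57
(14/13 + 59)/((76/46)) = 17963/494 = 36.36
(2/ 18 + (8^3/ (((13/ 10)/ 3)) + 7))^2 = 19341021184/ 13689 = 1412887.81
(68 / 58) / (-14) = -17 / 203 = -0.08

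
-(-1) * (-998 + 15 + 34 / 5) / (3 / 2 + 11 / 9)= -87858 / 245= -358.60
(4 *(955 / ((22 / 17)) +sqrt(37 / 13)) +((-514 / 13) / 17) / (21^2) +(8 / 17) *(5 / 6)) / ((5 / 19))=76 *sqrt(481) / 65 +3537323252 / 315315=11244.02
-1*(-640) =640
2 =2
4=4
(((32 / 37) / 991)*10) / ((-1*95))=-64 / 696673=-0.00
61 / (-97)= -0.63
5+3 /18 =31 /6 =5.17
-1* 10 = -10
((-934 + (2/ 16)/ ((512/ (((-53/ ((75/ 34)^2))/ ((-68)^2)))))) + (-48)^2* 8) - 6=1612062719947/ 92160000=17492.00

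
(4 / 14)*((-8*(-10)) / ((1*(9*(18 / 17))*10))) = 136 / 567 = 0.24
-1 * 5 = -5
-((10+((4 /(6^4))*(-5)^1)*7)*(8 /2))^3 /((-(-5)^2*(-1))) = -1316873605 /531441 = -2477.93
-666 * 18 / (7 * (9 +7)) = -2997 / 28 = -107.04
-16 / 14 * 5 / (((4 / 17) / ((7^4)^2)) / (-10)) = 1400023100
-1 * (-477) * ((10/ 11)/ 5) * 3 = 2862/ 11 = 260.18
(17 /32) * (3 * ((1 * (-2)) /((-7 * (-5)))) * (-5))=51 /112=0.46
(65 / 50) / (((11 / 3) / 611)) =23829 / 110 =216.63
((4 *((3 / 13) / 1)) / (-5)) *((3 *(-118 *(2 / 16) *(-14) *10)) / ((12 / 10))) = -12390 / 13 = -953.08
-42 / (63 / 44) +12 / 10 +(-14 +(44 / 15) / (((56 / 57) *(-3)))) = -3019 / 70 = -43.13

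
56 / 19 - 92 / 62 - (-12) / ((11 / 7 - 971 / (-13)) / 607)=99099349 / 1021915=96.97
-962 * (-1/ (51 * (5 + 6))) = 962/ 561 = 1.71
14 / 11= 1.27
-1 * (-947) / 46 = 947 / 46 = 20.59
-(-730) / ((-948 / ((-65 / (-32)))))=-23725 / 15168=-1.56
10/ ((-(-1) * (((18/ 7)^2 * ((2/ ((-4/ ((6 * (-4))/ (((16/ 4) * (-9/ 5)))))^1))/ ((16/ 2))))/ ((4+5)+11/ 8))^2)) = 16540489/ 29160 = 567.23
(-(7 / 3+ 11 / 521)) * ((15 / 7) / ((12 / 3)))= -4600 / 3647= -1.26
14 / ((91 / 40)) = 80 / 13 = 6.15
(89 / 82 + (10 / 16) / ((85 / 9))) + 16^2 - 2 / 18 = 12899317 / 50184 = 257.04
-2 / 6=-1 / 3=-0.33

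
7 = 7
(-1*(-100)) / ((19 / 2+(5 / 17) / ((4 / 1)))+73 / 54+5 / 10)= 183600 / 20977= 8.75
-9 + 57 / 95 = -42 / 5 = -8.40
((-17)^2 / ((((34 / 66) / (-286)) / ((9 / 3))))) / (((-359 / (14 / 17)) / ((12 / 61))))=4756752 / 21899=217.21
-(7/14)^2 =-1/4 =-0.25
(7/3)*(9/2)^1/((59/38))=399/59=6.76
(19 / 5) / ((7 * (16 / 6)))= 57 / 280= 0.20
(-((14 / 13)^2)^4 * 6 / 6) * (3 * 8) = -35418937344 / 815730721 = -43.42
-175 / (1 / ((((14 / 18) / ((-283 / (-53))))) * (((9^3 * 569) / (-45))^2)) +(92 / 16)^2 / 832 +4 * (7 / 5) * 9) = -1019946360730752000 / 293976159343179431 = -3.47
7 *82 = 574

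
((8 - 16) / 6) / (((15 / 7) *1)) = -28 / 45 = -0.62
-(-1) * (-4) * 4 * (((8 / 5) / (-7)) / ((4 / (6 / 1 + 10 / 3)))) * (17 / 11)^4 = 10690688 / 219615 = 48.68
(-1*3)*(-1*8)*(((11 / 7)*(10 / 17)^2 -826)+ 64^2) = 158791440 / 2023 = 78493.05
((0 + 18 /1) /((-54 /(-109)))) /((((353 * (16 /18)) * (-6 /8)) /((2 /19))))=-109 /6707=-0.02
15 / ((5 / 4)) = 12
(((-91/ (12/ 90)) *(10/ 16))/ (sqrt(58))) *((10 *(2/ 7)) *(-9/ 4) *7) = 2520.47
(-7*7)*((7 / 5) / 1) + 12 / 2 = -313 / 5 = -62.60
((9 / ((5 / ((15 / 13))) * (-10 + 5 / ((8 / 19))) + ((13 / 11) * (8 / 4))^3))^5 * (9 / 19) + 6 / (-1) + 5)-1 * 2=-34376559031806559736163809163 / 11483100904010912777491245017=-2.99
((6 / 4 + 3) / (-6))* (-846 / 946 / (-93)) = -423 / 58652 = -0.01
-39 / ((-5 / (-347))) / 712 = -3.80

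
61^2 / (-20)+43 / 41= -151701 / 820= -185.00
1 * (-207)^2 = 42849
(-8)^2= 64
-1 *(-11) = 11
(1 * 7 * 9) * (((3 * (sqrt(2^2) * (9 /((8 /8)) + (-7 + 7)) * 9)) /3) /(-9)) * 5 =-5670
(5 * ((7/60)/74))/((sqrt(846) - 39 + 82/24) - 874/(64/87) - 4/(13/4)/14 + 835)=-8653647548/424388375114845 - 66777984 * sqrt(94)/424388375114845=-0.00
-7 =-7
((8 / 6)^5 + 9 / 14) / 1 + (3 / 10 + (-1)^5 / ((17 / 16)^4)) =3105763859 / 710346105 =4.37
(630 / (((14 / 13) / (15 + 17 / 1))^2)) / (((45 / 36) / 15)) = 46725120 / 7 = 6675017.14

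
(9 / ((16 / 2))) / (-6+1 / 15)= -135 / 712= -0.19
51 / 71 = 0.72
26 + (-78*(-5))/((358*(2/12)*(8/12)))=6409/179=35.80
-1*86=-86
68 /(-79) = -68 /79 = -0.86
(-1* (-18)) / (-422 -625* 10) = -3 / 1112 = -0.00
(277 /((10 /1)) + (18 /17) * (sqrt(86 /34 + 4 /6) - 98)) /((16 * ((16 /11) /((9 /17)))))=-1280169 /739840 + 297 * sqrt(8313) /628864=-1.69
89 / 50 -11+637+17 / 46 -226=231236 / 575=402.15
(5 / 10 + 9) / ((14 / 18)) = 171 / 14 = 12.21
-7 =-7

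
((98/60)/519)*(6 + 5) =539/15570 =0.03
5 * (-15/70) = -15/14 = -1.07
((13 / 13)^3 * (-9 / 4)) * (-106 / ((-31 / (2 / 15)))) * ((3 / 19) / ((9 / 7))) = -371 / 2945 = -0.13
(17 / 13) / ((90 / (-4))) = -34 / 585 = -0.06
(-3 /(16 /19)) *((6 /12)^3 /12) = -19 /512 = -0.04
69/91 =0.76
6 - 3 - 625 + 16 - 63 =-669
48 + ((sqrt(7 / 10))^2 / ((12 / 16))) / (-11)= 7906 / 165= 47.92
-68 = -68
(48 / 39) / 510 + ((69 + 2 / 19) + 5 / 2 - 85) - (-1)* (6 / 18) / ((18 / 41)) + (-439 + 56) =-395.63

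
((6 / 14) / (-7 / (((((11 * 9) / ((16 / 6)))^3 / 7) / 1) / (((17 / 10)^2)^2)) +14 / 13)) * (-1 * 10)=-3192890146875 / 796357263401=-4.01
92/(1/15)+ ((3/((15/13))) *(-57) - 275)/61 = 418784/305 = 1373.06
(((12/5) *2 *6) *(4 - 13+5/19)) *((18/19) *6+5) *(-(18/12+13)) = 70361424/1805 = 38981.40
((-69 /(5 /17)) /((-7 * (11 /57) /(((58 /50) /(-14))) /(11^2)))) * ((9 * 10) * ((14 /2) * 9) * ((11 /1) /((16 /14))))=-19003835169 /200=-95019175.84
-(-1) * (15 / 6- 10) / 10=-0.75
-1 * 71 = -71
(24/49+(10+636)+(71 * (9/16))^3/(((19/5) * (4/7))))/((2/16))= 457334093773/1906688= 239857.85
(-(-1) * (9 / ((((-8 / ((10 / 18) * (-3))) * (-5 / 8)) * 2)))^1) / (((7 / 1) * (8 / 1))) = -3 / 112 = -0.03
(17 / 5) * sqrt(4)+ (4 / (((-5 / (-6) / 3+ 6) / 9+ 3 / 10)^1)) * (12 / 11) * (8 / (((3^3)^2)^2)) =82612538 / 12148785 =6.80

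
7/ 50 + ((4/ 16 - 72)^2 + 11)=2063681/ 400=5159.20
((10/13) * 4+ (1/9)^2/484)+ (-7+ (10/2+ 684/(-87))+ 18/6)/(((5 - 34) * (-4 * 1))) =646739153/214308666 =3.02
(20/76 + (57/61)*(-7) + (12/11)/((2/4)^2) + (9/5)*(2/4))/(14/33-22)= 387897/8252080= 0.05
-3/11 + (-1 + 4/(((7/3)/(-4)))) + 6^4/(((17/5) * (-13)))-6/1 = -43.45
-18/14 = -9/7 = -1.29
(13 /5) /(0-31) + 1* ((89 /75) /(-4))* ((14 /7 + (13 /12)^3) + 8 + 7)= -88457747 /16070400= -5.50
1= 1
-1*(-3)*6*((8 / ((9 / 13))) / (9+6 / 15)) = 1040 / 47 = 22.13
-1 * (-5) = 5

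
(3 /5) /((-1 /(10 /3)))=-2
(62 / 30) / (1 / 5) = 31 / 3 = 10.33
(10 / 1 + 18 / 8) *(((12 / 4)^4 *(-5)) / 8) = -19845 / 32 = -620.16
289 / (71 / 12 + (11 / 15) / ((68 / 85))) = 1734 / 41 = 42.29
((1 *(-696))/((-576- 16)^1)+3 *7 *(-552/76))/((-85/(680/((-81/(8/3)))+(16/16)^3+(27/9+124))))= 910212256/4840155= 188.05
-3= -3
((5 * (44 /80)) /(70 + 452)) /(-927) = -11 /1935576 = -0.00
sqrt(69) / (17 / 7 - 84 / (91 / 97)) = -91*sqrt(69) / 7927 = -0.10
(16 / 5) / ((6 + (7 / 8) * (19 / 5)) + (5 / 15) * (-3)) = 0.38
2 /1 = 2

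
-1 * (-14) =14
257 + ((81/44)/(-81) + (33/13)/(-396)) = 220481/858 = 256.97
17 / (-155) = -17 / 155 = -0.11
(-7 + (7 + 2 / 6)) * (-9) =-3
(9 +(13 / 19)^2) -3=6.47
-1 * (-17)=17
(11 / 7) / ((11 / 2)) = 2 / 7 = 0.29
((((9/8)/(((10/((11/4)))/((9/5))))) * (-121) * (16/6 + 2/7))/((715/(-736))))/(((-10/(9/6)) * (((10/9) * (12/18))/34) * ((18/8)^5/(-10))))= 375460096/1535625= 244.50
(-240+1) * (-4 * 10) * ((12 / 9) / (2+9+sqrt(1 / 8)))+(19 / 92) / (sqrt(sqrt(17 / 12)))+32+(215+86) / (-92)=-76480 * sqrt(2) / 2901+19 * 17^(3 / 4) * sqrt(2) * 3^(1 / 4) / 1564+317258383 / 266892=1151.62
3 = 3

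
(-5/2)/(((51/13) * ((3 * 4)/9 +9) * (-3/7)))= 455/3162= 0.14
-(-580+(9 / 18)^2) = 2319 / 4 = 579.75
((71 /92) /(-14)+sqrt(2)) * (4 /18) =-71 /5796+2 * sqrt(2) /9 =0.30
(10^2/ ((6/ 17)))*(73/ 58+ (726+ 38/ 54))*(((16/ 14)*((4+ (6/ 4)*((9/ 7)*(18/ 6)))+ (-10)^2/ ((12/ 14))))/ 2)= 5146309342150/ 345303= 14903749.29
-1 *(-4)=4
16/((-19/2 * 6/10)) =-160/57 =-2.81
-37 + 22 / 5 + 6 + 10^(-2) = -2659 / 100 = -26.59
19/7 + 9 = 82/7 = 11.71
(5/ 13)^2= 25/ 169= 0.15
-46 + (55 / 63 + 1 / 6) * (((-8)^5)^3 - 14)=-2304576371822311 / 63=-36580577330512.87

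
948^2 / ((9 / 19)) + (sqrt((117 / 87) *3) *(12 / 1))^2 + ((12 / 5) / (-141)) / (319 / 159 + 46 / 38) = 62845399329742 / 33114085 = 1897844.96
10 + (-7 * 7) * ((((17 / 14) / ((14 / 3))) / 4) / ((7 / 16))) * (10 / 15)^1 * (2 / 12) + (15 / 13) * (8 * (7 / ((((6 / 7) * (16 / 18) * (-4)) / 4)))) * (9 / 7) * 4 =-116561 / 273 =-426.96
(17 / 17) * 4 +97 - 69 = 32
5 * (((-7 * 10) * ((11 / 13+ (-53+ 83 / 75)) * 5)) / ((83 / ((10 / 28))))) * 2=2488550 / 3237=768.78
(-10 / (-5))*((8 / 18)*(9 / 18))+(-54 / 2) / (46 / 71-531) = 167873 / 338895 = 0.50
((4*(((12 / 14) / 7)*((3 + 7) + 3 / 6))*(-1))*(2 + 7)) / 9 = -36 / 7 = -5.14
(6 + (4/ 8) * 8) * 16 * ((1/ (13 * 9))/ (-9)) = -160/ 1053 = -0.15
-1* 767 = -767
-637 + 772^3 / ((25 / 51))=23465066123 / 25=938602644.92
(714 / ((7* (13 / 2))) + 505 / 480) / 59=20897 / 73632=0.28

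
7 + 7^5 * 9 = 151270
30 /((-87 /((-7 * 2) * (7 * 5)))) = 4900 /29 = 168.97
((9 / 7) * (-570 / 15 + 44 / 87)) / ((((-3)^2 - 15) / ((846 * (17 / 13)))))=3351006 / 377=8888.61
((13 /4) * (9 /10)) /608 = 117 /24320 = 0.00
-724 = -724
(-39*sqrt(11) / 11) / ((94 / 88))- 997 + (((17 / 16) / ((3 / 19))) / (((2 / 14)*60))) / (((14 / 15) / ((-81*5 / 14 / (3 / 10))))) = -1089.12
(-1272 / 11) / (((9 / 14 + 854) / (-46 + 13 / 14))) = 802632 / 131615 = 6.10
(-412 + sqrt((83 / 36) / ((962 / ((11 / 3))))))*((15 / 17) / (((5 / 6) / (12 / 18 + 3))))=-27192 / 17 + 11*sqrt(2634918) / 49062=-1599.17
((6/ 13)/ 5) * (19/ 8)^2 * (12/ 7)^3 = 58482/ 22295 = 2.62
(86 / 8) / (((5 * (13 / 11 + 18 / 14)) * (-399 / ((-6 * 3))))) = 0.04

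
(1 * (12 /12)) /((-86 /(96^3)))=-10287.63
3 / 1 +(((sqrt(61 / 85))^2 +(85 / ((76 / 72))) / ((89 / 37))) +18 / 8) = 22678439 / 574940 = 39.44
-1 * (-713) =713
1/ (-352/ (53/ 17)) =-53/ 5984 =-0.01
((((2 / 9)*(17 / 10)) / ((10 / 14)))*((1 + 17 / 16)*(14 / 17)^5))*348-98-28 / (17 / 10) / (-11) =1086142778 / 22968275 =47.29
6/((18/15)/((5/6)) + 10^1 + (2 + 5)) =150/461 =0.33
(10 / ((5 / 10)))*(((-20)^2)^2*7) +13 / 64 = 1433600013 / 64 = 22400000.20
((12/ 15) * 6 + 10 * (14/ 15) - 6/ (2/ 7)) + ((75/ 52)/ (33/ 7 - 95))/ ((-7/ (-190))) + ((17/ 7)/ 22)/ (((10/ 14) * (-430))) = -4255721923/ 582925200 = -7.30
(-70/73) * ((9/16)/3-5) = 2695/584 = 4.61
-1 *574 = -574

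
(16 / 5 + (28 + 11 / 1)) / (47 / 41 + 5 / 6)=51906 / 2435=21.32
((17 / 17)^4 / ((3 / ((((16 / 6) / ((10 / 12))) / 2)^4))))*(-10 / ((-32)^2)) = -8 / 375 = -0.02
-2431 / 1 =-2431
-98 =-98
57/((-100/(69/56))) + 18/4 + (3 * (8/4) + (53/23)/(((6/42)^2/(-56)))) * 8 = -6508682059/128800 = -50533.25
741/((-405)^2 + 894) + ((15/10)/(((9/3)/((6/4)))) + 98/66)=2.24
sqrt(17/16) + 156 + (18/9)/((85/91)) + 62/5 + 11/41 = sqrt(17)/4 + 595271/3485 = 171.84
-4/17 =-0.24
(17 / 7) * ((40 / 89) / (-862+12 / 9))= -0.00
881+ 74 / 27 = 23861 / 27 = 883.74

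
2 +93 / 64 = 221 / 64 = 3.45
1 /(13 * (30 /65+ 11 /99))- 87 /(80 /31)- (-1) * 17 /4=-157199 /5360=-29.33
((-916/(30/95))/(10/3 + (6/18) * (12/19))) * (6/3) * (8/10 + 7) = -6448182/505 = -12768.68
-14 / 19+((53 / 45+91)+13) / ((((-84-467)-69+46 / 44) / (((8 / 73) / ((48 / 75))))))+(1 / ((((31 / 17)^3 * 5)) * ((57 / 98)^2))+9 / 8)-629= -2418991715781847589 / 3848567267012760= -628.54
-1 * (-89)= 89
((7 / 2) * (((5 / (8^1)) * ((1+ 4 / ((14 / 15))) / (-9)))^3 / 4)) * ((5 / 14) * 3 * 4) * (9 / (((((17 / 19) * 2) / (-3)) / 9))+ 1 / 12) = 17886840625 / 710664192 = 25.17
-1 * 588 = -588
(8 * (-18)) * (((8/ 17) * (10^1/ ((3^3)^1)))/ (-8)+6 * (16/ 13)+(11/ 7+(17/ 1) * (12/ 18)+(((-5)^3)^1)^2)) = -10455794912/ 4641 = -2252918.53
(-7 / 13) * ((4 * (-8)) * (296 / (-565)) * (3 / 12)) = -16576 / 7345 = -2.26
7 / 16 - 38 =-601 / 16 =-37.56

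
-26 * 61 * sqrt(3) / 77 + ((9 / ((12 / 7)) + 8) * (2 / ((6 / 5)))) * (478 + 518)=21995 -1586 * sqrt(3) / 77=21959.32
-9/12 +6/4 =3/4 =0.75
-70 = -70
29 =29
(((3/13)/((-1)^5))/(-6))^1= 1/26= 0.04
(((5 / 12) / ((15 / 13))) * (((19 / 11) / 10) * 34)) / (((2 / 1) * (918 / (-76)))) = -4693 / 53460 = -0.09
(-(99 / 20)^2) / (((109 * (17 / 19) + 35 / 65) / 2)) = -73359 / 146800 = -0.50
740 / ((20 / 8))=296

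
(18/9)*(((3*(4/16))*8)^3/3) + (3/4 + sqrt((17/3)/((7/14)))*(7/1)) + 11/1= 7*sqrt(102)/3 + 623/4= 179.32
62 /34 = 31 /17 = 1.82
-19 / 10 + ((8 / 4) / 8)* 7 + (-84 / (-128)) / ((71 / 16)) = -0.00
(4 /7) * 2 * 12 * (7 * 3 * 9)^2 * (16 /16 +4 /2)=1469664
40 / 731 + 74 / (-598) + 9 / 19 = 1680468 / 4152811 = 0.40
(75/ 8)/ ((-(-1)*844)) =75/ 6752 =0.01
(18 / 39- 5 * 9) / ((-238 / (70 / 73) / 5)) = 14475 / 16133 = 0.90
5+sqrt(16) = 9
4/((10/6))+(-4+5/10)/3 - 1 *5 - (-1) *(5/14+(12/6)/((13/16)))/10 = -19027/5460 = -3.48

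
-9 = -9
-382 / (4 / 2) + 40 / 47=-8937 / 47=-190.15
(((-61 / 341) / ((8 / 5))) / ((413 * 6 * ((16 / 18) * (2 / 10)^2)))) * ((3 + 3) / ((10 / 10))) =-68625 / 9013312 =-0.01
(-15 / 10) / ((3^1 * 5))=-1 / 10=-0.10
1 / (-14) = -1 / 14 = -0.07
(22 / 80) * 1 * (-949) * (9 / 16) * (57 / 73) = -114.62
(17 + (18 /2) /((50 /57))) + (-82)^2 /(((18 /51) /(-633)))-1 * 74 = -602977037 /50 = -12059540.74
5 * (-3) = -15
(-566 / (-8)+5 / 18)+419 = 17641 / 36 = 490.03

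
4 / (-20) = -1 / 5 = -0.20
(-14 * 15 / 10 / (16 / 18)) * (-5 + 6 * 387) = -437913 / 8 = -54739.12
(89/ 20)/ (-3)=-89/ 60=-1.48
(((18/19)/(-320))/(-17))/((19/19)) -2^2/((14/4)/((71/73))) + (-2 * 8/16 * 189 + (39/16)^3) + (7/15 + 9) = -1685030316523/10140856320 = -166.16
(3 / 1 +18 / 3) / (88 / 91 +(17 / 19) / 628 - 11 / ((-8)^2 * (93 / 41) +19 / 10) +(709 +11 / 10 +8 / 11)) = 32409322005060 / 2562932556497689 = 0.01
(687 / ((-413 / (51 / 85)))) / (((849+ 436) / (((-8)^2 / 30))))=-21984 / 13267625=-0.00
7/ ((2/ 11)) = 77/ 2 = 38.50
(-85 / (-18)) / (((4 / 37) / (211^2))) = 140018545 / 72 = 1944702.01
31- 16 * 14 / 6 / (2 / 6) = -81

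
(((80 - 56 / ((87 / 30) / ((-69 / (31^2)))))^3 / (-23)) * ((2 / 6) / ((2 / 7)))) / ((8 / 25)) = -127625991081164800000 / 1493527582037721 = -85452.72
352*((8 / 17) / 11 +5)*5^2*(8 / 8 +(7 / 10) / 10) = 807208 / 17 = 47482.82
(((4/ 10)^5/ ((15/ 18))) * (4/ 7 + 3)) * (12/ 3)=768/ 4375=0.18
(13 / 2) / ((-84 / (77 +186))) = -3419 / 168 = -20.35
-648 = -648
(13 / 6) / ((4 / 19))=247 / 24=10.29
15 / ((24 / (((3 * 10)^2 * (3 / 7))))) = 3375 / 14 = 241.07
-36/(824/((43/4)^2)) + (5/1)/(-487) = -8120647/1605152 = -5.06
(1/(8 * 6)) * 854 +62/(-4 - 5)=785/72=10.90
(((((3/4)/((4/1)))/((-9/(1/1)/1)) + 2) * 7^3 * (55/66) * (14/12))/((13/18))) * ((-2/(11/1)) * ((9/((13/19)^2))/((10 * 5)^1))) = -63.89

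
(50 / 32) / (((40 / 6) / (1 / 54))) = 5 / 1152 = 0.00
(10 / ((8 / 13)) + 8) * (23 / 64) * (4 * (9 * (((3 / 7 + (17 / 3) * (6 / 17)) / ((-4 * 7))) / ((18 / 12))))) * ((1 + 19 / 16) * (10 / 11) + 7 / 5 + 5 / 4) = -232227021 / 2759680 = -84.15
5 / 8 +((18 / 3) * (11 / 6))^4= 117133 / 8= 14641.62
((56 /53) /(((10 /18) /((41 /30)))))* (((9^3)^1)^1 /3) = 836892 /1325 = 631.62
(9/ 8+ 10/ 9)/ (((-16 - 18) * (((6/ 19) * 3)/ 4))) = -3059/ 11016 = -0.28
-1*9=-9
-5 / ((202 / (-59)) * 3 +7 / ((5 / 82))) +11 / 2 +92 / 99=6.38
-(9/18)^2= -1/4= -0.25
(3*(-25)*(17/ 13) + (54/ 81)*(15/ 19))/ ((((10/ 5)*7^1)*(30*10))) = -4819/ 207480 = -0.02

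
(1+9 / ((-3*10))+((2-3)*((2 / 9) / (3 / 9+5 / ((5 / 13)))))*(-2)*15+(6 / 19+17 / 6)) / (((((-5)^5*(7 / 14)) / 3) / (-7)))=17353 / 296875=0.06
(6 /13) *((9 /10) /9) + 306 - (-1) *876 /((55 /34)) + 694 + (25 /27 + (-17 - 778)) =2886095 /3861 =747.50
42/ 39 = 14/ 13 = 1.08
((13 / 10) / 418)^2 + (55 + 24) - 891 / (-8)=3326308319 / 17472400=190.38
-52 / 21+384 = 8012 / 21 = 381.52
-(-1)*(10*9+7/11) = 997/11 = 90.64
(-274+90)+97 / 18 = -3215 / 18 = -178.61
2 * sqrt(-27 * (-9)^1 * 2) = 18 * sqrt(6) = 44.09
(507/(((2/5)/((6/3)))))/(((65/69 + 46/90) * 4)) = 2623725/6016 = 436.12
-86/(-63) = 86/63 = 1.37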